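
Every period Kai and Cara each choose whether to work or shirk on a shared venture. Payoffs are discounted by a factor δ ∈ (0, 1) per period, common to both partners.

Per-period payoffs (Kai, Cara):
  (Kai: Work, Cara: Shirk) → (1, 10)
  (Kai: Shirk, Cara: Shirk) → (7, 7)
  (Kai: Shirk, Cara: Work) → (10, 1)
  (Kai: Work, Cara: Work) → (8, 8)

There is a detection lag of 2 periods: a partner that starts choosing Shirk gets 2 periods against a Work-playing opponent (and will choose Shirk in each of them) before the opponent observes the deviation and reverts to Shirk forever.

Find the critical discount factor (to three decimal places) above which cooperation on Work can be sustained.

The best deviation is to choose Shirk for all 2 undetected periods, earning 10 each, then 7 forever once detected.
Deviation value: 10(1−δ^2)/(1−δ) + 7δ^2/(1−δ); cooperation value: 8/(1−δ).
IC: 8 ≥ 10(1−δ^2) + 7δ^2 = 10 − 3δ^2.
So δ^2 ≥ 2/3, giving δ ≥ (2/3)^(1/2) ≈ 0.816.

0.816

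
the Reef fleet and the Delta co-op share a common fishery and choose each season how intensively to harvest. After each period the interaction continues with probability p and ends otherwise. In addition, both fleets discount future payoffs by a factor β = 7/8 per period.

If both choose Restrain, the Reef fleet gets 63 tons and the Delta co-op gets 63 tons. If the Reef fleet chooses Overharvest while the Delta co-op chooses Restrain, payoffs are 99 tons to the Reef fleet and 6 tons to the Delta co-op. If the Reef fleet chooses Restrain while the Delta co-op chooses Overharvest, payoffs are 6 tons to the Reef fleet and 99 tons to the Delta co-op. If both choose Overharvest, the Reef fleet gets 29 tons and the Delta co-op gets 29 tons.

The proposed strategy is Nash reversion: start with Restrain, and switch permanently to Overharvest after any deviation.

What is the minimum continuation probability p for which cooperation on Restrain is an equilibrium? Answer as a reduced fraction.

144/245

Expected continuation weight on next period's payoff is β·p = 7/8·p, which plays the role of the discount factor.
Cooperation requires 7/8·p ≥ (99−63)/(99−29) = 18/35, hence p ≥ 144/245.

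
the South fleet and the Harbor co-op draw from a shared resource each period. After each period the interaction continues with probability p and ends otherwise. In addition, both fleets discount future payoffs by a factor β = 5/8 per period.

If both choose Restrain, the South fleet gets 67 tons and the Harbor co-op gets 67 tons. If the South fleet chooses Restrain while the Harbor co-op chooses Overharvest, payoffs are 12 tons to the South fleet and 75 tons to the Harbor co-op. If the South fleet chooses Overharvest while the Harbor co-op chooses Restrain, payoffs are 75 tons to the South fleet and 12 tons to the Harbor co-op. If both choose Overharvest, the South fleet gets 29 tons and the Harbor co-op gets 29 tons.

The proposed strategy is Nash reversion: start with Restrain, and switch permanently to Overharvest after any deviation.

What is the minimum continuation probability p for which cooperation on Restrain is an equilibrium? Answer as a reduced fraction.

Expected continuation weight on next period's payoff is β·p = 5/8·p, which plays the role of the discount factor.
Cooperation requires 5/8·p ≥ (75−67)/(75−29) = 4/23, hence p ≥ 32/115.

32/115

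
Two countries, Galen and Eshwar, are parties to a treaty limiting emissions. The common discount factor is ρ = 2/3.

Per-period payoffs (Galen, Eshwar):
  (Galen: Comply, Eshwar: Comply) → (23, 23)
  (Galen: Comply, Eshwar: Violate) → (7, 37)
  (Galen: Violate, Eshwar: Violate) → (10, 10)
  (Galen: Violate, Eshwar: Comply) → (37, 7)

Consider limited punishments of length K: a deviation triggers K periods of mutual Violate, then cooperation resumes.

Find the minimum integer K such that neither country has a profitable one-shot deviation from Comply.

IC: ρ(1−ρ^K)/(1−ρ) ≥ (37−23)/(23−10) = 14/13.
With ρ = 2/3: need 1 − ρ^K ≥ 14/13·(1−2/3)/(2/3), i.e. ρ^K ≤ 0.4615.
Since (2/3)^1 = 0.6667 and (2/3)^2 = 0.4444, the smallest such K is 2.

2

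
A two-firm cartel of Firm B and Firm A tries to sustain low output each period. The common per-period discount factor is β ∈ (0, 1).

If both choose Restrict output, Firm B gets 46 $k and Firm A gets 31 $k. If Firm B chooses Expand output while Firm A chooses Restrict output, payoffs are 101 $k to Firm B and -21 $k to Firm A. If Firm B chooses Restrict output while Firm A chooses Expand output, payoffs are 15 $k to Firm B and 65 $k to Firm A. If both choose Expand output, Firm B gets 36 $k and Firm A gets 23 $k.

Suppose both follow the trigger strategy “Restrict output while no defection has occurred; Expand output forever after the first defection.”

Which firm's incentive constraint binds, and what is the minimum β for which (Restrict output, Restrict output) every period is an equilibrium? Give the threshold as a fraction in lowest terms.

Firm B: cooperation gives 46 each period; deviation gives 101 once then 36 forever.
  46/(1−β) ≥ 101 + 36β/(1−β) ⇒ β ≥ 55/65 = 11/13.
Firm A: cooperation gives 31 each period; deviation gives 65 once then 23 forever.
  β ≥ 34/42 = 17/21.
Both must hold, so the binding constraint is Firm B's: β ≥ 11/13.

Firm B; β ≥ 11/13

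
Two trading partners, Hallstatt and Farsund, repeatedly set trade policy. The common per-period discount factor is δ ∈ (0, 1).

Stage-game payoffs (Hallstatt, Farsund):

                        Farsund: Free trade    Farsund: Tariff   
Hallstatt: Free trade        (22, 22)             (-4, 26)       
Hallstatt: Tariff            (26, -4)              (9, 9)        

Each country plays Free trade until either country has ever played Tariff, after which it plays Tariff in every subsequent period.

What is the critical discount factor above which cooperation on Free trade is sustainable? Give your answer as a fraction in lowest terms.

Cooperation forever yields 22 each period: 22/(1−δ).
Deviating yields 26 once, then 9 forever: 26 + 9δ/(1−δ).
No profitable deviation requires 22/(1−δ) ≥ 26 + 9δ/(1−δ).
Multiplying by (1−δ): 22 ≥ 26(1−δ) + 9δ = 26 − 17δ.
So 17δ ≥ 4, i.e. δ ≥ 4/17.

4/17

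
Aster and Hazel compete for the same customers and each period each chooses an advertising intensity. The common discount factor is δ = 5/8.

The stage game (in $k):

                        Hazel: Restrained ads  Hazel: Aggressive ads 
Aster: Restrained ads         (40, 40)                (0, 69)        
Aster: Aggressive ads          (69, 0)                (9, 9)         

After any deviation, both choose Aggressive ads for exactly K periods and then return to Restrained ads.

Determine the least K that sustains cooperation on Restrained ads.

IC: δ(1−δ^K)/(1−δ) ≥ (69−40)/(40−9) = 29/31.
With δ = 5/8: need 1 − δ^K ≥ 29/31·(1−5/8)/(5/8), i.e. δ^K ≤ 0.4387.
Since (5/8)^1 = 0.6250 and (5/8)^2 = 0.3906, the smallest such K is 2.

2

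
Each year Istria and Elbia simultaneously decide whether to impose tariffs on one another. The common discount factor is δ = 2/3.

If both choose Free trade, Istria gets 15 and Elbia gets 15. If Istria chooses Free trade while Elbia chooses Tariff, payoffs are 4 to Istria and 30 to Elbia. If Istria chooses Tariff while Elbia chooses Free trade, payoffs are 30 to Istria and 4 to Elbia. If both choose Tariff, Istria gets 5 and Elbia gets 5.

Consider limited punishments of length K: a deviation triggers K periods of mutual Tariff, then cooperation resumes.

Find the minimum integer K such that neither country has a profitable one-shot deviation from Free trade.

Need Σ_{k=1}^{K} δ^k ≥ (30−15)/(15−5) = 1.5000 at δ = 2/3.
At K = 3 the sum is 1.4074 < 1.5000; at K = 4 it is 1.6049 ≥ 1.5000.
So the minimum punishment length is K = 4.

4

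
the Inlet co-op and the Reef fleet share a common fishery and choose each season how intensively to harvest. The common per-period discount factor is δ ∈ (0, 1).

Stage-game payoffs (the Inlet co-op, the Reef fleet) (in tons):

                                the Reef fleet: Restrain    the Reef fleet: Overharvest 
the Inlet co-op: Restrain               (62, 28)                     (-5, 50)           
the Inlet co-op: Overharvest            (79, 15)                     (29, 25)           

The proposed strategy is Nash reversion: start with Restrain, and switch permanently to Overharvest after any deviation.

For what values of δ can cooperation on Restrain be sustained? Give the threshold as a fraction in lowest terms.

22/25

For the Inlet co-op: deviation gain 79−62 = 17, per-period punishment loss 62−29 = 33. IC gives δ ≥ 17/50.
For the Reef fleet: gain 22, loss 3 per period, so δ ≥ 22/25.
The tighter constraint is the Reef fleet's, so cooperation needs δ ≥ 22/25.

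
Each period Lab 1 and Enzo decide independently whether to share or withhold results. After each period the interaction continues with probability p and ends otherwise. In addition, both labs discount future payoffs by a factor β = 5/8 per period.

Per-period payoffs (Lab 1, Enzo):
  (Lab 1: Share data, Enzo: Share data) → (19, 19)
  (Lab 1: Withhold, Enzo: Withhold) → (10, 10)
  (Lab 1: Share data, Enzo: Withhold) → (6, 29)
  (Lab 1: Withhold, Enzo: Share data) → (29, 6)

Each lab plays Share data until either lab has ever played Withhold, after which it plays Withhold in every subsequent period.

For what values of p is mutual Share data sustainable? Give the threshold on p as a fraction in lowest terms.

With continuation probability p and discount β, the effective per-period discount factor is βp.
Grim-trigger IC: βp ≥ (29−19)/(29−10) = 10/19.
So p ≥ (10/19)/(5/8) = 16/19.

16/19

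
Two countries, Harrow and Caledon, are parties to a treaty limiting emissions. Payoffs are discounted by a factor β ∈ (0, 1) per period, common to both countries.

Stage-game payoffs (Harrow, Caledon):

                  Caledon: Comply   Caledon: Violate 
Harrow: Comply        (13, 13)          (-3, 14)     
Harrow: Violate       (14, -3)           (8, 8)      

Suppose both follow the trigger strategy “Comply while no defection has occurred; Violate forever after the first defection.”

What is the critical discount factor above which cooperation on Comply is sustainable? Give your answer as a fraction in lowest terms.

1/6

Cooperation forever yields 13 each period: 13/(1−β).
Deviating yields 14 once, then 8 forever: 14 + 8β/(1−β).
No profitable deviation requires 13/(1−β) ≥ 14 + 8β/(1−β).
Multiplying by (1−β): 13 ≥ 14(1−β) + 8β = 14 − 6β.
So 6β ≥ 1, i.e. β ≥ 1/6.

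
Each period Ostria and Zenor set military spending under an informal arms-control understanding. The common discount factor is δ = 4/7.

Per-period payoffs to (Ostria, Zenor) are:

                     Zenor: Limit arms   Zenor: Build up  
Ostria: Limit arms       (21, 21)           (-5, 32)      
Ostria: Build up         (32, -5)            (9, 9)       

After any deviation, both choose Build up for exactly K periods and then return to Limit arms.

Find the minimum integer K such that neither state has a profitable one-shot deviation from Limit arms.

Need Σ_{k=1}^{K} δ^k ≥ (32−21)/(21−9) = 0.9167 at δ = 4/7.
At K = 2 the sum is 0.8980 < 0.9167; at K = 3 it is 1.0845 ≥ 0.9167.
So the minimum punishment length is K = 3.

3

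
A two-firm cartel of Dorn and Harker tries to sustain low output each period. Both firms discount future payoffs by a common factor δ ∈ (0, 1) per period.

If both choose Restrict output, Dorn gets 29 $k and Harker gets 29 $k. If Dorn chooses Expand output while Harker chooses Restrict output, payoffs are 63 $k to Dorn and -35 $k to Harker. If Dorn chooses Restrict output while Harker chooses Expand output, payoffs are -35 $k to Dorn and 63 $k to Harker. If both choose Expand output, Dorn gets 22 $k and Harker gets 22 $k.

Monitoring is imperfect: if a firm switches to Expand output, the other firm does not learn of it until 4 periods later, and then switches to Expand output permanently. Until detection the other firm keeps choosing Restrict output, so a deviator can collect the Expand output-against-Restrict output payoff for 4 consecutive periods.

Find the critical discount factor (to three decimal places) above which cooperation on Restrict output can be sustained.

The best deviation is to choose Expand output for all 4 undetected periods, earning 63 each, then 22 forever once detected.
Deviation value: 63(1−δ^4)/(1−δ) + 22δ^4/(1−δ); cooperation value: 29/(1−δ).
IC: 29 ≥ 63(1−δ^4) + 22δ^4 = 63 − 41δ^4.
So δ^4 ≥ 34/41, giving δ ≥ (34/41)^(1/4) ≈ 0.954.

0.954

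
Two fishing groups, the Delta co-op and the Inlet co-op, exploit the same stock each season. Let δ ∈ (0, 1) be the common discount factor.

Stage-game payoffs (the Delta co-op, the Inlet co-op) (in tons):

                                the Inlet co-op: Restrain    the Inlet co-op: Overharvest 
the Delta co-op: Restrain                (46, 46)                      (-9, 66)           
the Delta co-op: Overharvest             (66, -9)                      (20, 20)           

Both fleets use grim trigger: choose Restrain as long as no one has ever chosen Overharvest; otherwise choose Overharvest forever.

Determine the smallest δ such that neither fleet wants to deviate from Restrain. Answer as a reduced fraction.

10/23

Under grim trigger the critical discount factor is (T−C)/(T−P) with T = 66, C = 46, P = 20.
δ* = (66−46)/(66−20) = 20/46 = 10/23.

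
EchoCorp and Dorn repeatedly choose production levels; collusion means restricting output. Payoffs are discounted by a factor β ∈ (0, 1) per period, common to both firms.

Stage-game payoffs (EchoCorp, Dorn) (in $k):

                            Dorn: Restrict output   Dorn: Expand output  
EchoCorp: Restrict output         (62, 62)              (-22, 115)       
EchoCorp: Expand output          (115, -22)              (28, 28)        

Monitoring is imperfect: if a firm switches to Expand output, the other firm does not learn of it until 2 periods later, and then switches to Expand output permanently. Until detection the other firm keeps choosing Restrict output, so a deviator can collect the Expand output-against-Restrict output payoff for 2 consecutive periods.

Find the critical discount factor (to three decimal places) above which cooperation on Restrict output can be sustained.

0.781

A deviator earns 115 for 2 periods, then 28 forever; cooperating earns 62 forever. Multiplying the IC by (1−β):
62 ≥ 115(1−β^2) + 28β^2, so 87·β^2 ≥ 53 and β^2 ≥ 53/87.
β ≥ (53/87)^(1/2) ≈ 0.781.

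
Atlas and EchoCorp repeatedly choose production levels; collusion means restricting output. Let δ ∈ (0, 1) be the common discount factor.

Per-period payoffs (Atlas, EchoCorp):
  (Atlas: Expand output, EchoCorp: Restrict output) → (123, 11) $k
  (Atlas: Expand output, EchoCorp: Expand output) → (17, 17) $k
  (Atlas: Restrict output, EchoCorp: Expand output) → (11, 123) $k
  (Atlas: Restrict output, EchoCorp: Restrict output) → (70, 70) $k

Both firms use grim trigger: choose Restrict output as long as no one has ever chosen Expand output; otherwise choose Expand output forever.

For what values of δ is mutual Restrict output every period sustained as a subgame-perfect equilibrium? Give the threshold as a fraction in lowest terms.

1/2

One-period gain from deviating is 123 − 70 = 53. The loss is 70 − 17 = 53 in every subsequent period, with present value 53·δ/(1−δ).
Deviation is unprofitable when 53·δ/(1−δ) ≥ 53, i.e. δ/(1−δ) ≥ 1.
Equivalently δ ≥ 53/(53+53) = 1/2.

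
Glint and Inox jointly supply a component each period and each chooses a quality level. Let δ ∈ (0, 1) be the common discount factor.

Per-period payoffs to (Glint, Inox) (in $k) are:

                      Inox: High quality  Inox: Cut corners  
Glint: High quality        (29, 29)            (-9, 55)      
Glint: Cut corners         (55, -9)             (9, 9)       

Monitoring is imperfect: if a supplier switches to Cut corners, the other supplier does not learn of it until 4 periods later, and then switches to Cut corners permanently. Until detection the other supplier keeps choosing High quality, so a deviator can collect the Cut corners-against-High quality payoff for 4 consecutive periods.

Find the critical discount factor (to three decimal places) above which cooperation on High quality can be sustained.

0.867

A deviator earns 55 for 4 periods, then 9 forever; cooperating earns 29 forever. Multiplying the IC by (1−δ):
29 ≥ 55(1−δ^4) + 9δ^4, so 46·δ^4 ≥ 26 and δ^4 ≥ 13/23.
δ ≥ (13/23)^(1/4) ≈ 0.867.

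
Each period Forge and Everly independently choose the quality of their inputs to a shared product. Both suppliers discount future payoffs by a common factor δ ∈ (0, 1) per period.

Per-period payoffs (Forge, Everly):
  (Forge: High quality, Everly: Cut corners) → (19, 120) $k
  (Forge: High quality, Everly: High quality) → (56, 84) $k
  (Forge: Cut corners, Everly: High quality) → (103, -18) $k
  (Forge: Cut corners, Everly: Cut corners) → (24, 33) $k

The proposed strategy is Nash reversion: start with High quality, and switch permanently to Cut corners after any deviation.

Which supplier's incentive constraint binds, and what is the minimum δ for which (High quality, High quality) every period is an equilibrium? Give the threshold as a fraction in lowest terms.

Forge; δ ≥ 47/79

Forge's threshold: (103−56)/(103−24) = 47/79.
Everly's threshold: (120−84)/(120−33) = 12/29.
47/79 > 12/29, so Forge binds and δ* = 47/79.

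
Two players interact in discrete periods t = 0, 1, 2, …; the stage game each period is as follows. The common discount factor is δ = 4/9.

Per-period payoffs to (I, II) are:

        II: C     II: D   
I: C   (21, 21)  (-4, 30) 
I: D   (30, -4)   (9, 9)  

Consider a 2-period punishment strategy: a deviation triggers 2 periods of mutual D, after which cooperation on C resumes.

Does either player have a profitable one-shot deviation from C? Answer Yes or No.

Yes

IC: δ+…+δ^2 ≥ (30−21)/(21−9) = 3/4.
At δ = 4/9: partial sum = 0.6420 < 0.7500. Cooperation not sustainable.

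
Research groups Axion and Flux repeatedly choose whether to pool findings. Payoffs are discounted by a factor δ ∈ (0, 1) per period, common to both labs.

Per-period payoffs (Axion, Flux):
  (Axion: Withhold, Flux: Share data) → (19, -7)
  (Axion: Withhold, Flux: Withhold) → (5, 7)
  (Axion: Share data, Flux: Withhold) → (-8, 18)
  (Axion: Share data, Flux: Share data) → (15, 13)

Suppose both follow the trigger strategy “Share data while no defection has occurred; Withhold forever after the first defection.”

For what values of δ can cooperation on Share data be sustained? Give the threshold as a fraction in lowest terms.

5/11

Axion's threshold: (19−15)/(19−5) = 2/7.
Flux's threshold: (18−13)/(18−7) = 5/11.
2/7 < 5/11, so Flux binds and δ* = 5/11.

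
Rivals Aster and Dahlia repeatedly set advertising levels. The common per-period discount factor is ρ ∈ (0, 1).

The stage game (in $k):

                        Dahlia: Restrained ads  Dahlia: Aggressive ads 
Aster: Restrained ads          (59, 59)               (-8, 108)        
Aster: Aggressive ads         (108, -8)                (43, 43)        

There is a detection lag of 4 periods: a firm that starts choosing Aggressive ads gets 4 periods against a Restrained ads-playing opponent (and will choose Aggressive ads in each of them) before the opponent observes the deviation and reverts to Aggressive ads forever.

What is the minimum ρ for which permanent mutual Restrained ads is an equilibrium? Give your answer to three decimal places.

The best deviation is to choose Aggressive ads for all 4 undetected periods, earning 108 each, then 43 forever once detected.
Deviation value: 108(1−ρ^4)/(1−ρ) + 43ρ^4/(1−ρ); cooperation value: 59/(1−ρ).
IC: 59 ≥ 108(1−ρ^4) + 43ρ^4 = 108 − 65ρ^4.
So ρ^4 ≥ 49/65, giving ρ ≥ (49/65)^(1/4) ≈ 0.932.

0.932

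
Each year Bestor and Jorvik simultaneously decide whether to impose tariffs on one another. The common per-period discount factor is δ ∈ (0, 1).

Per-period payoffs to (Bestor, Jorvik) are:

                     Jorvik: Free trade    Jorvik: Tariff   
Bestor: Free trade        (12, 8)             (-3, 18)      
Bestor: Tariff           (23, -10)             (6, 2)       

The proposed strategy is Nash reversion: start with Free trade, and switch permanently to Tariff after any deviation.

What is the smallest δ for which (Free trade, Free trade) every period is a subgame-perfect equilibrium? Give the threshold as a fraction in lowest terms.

Bestor: cooperation gives 12 each period; deviation gives 23 once then 6 forever.
  12/(1−δ) ≥ 23 + 6δ/(1−δ) ⇒ δ ≥ 11/17.
Jorvik: cooperation gives 8 each period; deviation gives 18 once then 2 forever.
  δ ≥ 10/16 = 5/8.
Both must hold, so the binding constraint is Bestor's: δ ≥ 11/17.

11/17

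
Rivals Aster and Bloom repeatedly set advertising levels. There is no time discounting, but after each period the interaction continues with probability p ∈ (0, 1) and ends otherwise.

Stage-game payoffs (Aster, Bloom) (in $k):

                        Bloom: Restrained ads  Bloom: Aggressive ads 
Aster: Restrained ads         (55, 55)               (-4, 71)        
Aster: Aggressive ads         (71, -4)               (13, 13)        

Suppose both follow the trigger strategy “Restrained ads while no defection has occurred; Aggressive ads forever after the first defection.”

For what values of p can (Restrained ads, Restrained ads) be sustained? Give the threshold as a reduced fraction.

8/29

Expected cooperation value is 55 + p·55 + p²·55 + … = 55/(1−p); deviation gives 71 + p·13/(1−p).
55 ≥ 71(1−p) + 13p ⇒ 58p ≥ 16 ⇒ p ≥ 16/58 = 8/29.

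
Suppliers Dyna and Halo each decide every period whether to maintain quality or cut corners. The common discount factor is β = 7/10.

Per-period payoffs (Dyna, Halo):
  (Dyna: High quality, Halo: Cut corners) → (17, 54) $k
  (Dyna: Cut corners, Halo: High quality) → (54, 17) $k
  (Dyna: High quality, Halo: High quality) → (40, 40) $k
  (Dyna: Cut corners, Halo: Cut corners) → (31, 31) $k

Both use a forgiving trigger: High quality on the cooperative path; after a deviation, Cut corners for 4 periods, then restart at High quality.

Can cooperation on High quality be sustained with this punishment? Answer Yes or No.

Yes

IC: β+…+β^4 ≥ (54−40)/(40−31) = 14/9.
At β = 7/10: partial sum = 1.7731 ≥ 1.5556. Cooperation sustainable.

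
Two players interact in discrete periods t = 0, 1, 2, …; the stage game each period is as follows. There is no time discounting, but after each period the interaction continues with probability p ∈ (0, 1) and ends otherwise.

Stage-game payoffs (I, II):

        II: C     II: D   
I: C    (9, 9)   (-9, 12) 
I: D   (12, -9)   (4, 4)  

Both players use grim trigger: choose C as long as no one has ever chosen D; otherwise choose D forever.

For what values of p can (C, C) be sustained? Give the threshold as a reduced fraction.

3/8

With no time discounting, the continuation probability p plays the role of the discount factor.
Grim-trigger IC: 9/(1−p) ≥ 12 + 4p/(1−p) ⇒ p ≥ (12−9)/(12−4) = 3/8.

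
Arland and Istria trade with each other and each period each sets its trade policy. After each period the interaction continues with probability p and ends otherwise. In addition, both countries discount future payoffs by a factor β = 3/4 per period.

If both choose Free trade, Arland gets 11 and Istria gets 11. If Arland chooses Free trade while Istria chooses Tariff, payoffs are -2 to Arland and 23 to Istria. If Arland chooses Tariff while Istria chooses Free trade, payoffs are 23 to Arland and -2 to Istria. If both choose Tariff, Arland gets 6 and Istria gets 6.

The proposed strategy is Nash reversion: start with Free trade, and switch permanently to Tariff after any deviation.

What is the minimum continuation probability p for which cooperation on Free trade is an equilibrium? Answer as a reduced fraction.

16/17

With continuation probability p and discount β, the effective per-period discount factor is βp.
Grim-trigger IC: βp ≥ (23−11)/(23−6) = 12/17.
So p ≥ (12/17)/(3/4) = 16/17.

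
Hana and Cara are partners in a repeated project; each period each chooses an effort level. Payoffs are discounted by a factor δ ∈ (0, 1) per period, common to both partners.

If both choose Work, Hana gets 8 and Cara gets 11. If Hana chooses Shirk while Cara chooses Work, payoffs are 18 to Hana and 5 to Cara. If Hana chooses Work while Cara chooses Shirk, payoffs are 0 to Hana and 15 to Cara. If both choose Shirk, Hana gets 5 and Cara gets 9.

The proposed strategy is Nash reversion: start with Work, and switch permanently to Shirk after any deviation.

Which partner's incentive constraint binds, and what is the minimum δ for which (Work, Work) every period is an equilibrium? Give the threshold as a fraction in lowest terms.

Hana; δ ≥ 10/13

Hana's threshold: (18−8)/(18−5) = 10/13.
Cara's threshold: (15−11)/(15−9) = 2/3.
10/13 > 2/3, so Hana binds and δ* = 10/13.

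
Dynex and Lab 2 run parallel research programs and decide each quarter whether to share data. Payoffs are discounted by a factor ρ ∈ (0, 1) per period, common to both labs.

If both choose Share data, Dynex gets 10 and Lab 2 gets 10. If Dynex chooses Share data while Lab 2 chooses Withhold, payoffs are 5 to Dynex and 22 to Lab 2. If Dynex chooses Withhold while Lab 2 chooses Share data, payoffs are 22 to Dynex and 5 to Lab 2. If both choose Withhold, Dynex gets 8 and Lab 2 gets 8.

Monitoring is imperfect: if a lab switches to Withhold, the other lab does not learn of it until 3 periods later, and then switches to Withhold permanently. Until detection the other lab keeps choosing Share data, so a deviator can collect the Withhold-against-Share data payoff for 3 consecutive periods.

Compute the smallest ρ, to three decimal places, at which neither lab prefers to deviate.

The best deviation is to choose Withhold for all 3 undetected periods, earning 22 each, then 8 forever once detected.
Deviation value: 22(1−ρ^3)/(1−ρ) + 8ρ^3/(1−ρ); cooperation value: 10/(1−ρ).
IC: 10 ≥ 22(1−ρ^3) + 8ρ^3 = 22 − 14ρ^3.
So ρ^3 ≥ 12/14 = 6/7, giving ρ ≥ (6/7)^(1/3) ≈ 0.950.

0.950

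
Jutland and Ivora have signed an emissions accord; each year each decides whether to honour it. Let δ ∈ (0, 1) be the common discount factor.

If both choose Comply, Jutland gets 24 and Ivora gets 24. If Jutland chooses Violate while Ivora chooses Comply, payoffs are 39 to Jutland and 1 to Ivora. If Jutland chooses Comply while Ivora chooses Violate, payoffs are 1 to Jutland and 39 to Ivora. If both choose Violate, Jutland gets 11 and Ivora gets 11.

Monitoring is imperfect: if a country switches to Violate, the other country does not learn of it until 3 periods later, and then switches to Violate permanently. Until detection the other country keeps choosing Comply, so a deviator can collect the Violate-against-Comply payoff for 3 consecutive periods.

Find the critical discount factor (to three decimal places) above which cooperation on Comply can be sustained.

0.812

A deviator earns 39 for 3 periods, then 11 forever; cooperating earns 24 forever. Multiplying the IC by (1−δ):
24 ≥ 39(1−δ^3) + 11δ^3, so 28·δ^3 ≥ 15 and δ^3 ≥ 15/28.
δ ≥ (15/28)^(1/3) ≈ 0.812.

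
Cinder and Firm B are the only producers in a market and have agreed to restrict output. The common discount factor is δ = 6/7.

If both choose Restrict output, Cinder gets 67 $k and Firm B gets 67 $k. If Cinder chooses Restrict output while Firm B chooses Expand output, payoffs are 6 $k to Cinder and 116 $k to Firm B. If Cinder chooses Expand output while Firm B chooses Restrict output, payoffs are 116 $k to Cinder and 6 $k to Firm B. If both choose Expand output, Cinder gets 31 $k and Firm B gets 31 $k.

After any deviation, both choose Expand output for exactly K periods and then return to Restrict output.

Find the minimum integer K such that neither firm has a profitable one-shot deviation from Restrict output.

2

No profitable deviation requires (67−31)(δ+…+δ^K) ≥ 116−67, i.e. δ+…+δ^K ≥ 49/36 ≈ 1.3611.
With δ = 6/7, the partial sums are K=1: 0.8571, K=2: 1.5918.
K = 2 is the first length at which the sum reaches 1.3611.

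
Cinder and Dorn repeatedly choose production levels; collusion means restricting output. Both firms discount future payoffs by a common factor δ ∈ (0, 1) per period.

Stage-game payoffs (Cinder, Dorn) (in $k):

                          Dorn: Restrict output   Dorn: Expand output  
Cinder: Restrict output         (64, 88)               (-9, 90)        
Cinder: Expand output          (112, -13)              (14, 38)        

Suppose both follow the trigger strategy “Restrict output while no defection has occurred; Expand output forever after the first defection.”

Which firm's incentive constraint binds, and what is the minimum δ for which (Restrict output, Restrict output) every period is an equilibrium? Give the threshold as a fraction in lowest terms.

Cinder's threshold: (112−64)/(112−14) = 24/49.
Dorn's threshold: (90−88)/(90−38) = 1/26.
24/49 > 1/26, so Cinder binds and δ* = 24/49.

Cinder; δ ≥ 24/49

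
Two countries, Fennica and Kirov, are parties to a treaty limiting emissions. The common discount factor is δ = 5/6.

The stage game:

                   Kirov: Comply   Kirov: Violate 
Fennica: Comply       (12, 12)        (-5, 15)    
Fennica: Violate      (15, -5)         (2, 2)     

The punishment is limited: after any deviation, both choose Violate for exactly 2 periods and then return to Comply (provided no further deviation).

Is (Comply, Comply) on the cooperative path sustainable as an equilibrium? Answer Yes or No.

A one-shot deviation gives 15 now, then 2 for 2 periods, then back to 12.
Gain from deviating: (15−12) today; loss: (12−2) in each of the next 2 periods.
No-deviation condition: (12−2)(δ+…+δ^2) ≥ 15−12, i.e. δ+…+δ^2 ≥ 3/10.
At δ = 5/6: δ+…+δ^2 = 1.5278 ≥ 0.3000.
So cooperation is sustainable.

Yes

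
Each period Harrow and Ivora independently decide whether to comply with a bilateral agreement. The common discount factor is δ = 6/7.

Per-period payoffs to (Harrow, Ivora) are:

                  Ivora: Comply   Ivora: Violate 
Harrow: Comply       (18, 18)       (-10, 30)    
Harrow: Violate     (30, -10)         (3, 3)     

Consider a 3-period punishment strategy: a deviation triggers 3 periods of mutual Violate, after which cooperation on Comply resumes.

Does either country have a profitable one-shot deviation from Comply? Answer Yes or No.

A one-shot deviation gives 30 now, then 3 for 3 periods, then back to 18.
Gain from deviating: (30−18) today; loss: (18−3) in each of the next 3 periods.
No-deviation condition: (18−3)(δ+…+δ^3) ≥ 30−18, i.e. δ+…+δ^3 ≥ 4/5.
At δ = 6/7: δ+…+δ^3 = 2.2216 ≥ 0.8000.
So cooperation is sustainable.

No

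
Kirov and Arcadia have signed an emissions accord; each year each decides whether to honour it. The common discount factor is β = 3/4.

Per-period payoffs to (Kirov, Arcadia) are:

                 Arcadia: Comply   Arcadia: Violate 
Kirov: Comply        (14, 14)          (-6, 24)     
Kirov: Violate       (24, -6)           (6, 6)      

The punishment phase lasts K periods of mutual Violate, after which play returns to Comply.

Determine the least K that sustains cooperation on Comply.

2

No profitable deviation requires (14−6)(β+…+β^K) ≥ 24−14, i.e. β+…+β^K ≥ 5/4 ≈ 1.2500.
With β = 3/4, the partial sums are K=1: 0.7500, K=2: 1.3125.
K = 2 is the first length at which the sum reaches 1.2500.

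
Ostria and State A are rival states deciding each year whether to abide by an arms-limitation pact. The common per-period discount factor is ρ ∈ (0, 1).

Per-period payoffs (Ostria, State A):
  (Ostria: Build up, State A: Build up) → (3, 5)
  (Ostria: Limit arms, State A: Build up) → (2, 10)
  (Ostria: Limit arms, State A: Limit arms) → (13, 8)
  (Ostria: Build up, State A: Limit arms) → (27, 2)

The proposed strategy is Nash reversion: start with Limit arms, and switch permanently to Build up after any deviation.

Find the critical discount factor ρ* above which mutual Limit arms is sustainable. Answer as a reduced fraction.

For Ostria: deviation gain 27−13 = 14, per-period punishment loss 13−3 = 10. IC gives ρ ≥ 14/24 = 7/12.
For State A: gain 2, loss 3 per period, so ρ ≥ 2/5.
The tighter constraint is Ostria's, so cooperation needs ρ ≥ 7/12.

7/12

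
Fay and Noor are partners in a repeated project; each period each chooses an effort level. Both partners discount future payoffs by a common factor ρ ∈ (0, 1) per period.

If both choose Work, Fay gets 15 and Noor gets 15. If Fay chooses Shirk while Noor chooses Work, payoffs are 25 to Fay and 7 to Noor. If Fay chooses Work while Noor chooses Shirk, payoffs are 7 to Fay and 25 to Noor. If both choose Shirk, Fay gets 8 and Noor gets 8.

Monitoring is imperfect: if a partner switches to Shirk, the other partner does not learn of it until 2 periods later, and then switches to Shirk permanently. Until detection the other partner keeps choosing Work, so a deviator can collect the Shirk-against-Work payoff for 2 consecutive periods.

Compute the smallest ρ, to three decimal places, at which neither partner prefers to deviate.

Deviating for the 2 undetected periods gains 25−15 = 10 per period over cooperation, then loses 15−8 = 7 per period forever once punishment starts.
Gain: 10(1 + ρ + … + ρ^1); loss: 7·ρ^2/(1−ρ).
No profitable deviation ⇔ 10(1−ρ^2) ≤ 7·ρ^2, i.e. ρ^2 ≥ 10/(10+7) = 10/17.
Hence ρ ≥ (10/17)^(1/2) ≈ 0.767.

0.767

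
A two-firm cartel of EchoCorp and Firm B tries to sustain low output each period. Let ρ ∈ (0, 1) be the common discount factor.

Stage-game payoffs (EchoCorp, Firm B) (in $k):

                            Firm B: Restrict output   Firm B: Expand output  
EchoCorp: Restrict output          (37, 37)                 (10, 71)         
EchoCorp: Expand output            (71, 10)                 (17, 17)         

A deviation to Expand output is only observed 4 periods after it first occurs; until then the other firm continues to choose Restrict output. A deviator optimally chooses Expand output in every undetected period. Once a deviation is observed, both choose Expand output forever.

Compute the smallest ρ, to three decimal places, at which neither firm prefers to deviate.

Deviating for the 4 undetected periods gains 71−37 = 34 per period over cooperation, then loses 37−17 = 20 per period forever once punishment starts.
Gain: 34(1 + ρ + … + ρ^3); loss: 20·ρ^4/(1−ρ).
No profitable deviation ⇔ 34(1−ρ^4) ≤ 20·ρ^4, i.e. ρ^4 ≥ 34/(34+20) = 17/27.
Hence ρ ≥ (17/27)^(1/4) ≈ 0.891.

0.891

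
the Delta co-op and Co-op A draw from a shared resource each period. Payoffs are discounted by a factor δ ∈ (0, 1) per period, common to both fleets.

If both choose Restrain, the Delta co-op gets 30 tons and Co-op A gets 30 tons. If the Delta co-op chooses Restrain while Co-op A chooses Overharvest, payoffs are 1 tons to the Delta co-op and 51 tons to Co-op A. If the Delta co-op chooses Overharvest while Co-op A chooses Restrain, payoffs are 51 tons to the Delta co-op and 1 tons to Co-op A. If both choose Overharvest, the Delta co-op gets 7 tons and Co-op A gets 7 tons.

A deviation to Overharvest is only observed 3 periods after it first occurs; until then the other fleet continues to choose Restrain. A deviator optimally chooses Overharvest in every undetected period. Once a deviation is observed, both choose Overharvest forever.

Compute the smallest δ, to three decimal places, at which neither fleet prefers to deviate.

A deviator earns 51 for 3 periods, then 7 forever; cooperating earns 30 forever. Multiplying the IC by (1−δ):
30 ≥ 51(1−δ^3) + 7δ^3, so 44·δ^3 ≥ 21 and δ^3 ≥ 21/44.
δ ≥ (21/44)^(1/3) ≈ 0.781.

0.781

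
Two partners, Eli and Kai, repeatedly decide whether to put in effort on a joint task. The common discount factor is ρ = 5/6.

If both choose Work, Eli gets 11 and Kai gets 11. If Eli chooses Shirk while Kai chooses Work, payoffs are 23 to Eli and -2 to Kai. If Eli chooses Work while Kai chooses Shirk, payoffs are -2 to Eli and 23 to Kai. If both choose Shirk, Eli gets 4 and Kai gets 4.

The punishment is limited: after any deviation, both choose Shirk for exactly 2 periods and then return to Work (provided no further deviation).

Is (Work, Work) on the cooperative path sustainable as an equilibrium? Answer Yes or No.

No

IC: ρ+…+ρ^2 ≥ (23−11)/(11−4) = 12/7.
At ρ = 5/6: partial sum = 1.5278 < 1.7143. Cooperation not sustainable.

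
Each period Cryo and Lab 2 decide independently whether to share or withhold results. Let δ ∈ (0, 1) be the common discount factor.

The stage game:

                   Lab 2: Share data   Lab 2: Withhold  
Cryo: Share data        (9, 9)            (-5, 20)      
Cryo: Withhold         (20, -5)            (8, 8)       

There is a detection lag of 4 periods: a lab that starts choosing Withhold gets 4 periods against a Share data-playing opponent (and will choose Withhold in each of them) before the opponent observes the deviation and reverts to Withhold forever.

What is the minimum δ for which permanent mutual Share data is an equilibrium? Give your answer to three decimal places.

0.978

A deviator earns 20 for 4 periods, then 8 forever; cooperating earns 9 forever. Multiplying the IC by (1−δ):
9 ≥ 20(1−δ^4) + 8δ^4, so 12·δ^4 ≥ 11 and δ^4 ≥ 11/12.
δ ≥ (11/12)^(1/4) ≈ 0.978.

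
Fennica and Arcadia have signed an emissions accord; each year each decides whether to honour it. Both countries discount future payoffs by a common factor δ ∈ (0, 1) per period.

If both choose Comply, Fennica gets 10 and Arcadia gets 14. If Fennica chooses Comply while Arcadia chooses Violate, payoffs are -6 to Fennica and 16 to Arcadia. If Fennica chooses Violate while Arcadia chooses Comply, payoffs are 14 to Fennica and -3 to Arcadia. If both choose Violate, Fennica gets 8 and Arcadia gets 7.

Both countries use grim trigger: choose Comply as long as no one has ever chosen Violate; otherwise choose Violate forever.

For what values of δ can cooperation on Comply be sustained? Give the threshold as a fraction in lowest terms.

For Fennica: deviation gain 14−10 = 4, per-period punishment loss 10−8 = 2. IC gives δ ≥ 4/6 = 2/3.
For Arcadia: gain 2, loss 7 per period, so δ ≥ 2/9.
The tighter constraint is Fennica's, so cooperation needs δ ≥ 2/3.

2/3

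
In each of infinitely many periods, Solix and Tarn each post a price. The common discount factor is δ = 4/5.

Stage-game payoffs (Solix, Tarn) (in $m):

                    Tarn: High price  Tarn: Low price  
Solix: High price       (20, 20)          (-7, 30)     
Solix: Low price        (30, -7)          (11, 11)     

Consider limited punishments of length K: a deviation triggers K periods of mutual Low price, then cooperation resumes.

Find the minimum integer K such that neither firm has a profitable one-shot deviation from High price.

No profitable deviation requires (20−11)(δ+…+δ^K) ≥ 30−20, i.e. δ+…+δ^K ≥ 10/9 ≈ 1.1111.
With δ = 4/5, the partial sums are K=1: 0.8000, K=2: 1.4400.
K = 2 is the first length at which the sum reaches 1.1111.

2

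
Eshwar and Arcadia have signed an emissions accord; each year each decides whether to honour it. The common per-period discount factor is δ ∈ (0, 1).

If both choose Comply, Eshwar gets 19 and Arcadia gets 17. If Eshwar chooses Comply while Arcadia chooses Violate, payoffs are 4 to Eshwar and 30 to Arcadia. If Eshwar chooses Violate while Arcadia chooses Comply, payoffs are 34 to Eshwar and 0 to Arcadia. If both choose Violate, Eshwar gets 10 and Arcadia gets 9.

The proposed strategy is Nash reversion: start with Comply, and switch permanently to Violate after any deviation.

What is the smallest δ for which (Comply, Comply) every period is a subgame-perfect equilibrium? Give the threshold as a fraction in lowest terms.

5/8

Eshwar's threshold: (34−19)/(34−10) = 5/8.
Arcadia's threshold: (30−17)/(30−9) = 13/21.
5/8 > 13/21, so Eshwar binds and δ* = 5/8.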